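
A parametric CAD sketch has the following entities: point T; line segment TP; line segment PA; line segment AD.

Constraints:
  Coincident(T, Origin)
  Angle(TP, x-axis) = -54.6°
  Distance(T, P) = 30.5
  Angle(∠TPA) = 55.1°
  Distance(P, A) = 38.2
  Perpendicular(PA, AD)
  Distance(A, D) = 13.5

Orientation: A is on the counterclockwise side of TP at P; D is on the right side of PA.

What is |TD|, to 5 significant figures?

43.748

T is at the origin; TP runs at -54.6° with length 30.5, so P = 30.5·(cos -54.6°, sin -54.6°) = (17.668, -24.861). ∠TPA = 55.1°, so PA runs at -54.6° + (180° − 55.1°) = 70.300° from the x-axis; with |PA| = 38.2, A = P + 38.2·(cos 70.300°, sin 70.300°) = (30.545, 11.103). The perpendicularity gives AD at right angles to PA; with |AD| = 13.5 on the right of PA, D = A + 13.5·(0.94147, -0.33710) = (43.255, 6.5520). Then |TD| = |D − T| = 43.748.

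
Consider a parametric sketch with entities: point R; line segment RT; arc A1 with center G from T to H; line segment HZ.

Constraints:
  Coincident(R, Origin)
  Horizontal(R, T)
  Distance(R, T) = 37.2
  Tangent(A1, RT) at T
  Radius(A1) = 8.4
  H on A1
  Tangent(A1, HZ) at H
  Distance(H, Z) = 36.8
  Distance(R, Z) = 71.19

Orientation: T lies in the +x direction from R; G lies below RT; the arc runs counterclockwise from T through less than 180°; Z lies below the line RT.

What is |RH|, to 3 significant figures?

35.0

R is at the origin; R and T share the same y with |RT| = 37.2 and T on the +x side, so T = (37.2, 0.00). Since A1 is tangent to RT there, GT ⟂ RT, so G = T + (0, -8.4) = (37.2, -8.40). Since GH ⟂ HZ (tangency), |GZ| = √(8.4² + 36.8²) = 37.7 regardless of where H sits on A1. So Z lies on both circle(R, 71.19) and circle(G, 37.7); the below-RT intersection is Z = (59.8, -38.6). H is the foot of the tangent from Z: H = (31.8, -14.8).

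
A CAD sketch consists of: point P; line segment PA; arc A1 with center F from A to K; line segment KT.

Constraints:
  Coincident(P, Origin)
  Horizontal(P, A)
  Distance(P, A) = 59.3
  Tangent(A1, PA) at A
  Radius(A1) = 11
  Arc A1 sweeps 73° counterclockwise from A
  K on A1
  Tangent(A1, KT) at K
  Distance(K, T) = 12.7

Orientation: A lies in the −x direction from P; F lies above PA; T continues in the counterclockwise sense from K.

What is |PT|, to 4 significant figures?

49.28

On A1, A sits at bearing -90° from F; a 73° counterclockwise sweep puts K at bearing -17°, so K = F + 11.0·(cos -17°, sin -17°) = (-48.78, 7.784). Since A1 is tangent to KT there, FK ⟂ KT, so KT runs along (−sin -17°, cos -17°); with |KT| = 12.7, T = (-45.07, 19.93). Then |PT| = |T − P| = 49.28.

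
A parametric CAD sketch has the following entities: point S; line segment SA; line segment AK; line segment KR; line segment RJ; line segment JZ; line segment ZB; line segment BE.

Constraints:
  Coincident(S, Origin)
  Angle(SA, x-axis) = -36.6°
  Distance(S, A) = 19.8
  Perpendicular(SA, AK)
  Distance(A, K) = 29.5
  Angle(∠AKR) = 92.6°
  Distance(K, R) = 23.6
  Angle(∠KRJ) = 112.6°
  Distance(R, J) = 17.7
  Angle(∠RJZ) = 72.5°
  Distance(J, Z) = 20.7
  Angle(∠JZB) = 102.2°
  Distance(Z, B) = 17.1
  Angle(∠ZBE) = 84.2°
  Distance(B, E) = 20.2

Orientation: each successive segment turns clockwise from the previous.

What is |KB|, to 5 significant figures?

5.0516

S is at the origin; SA runs at -36.6° with length 19.8, so A = (15.896, -11.805). The perpendicularity gives AK at right angles to SA, so AK runs at -126.60°; with |AK| = 29.5, K = (-1.6928, -35.488). ∠AKR = 92.6° gives KR at 146.00° from the x-axis; with |KR| = 23.6, R = (-21.258, -22.291). ∠KRJ = 112.6° gives RJ at 78.600° from the x-axis; with |RJ| = 17.7, J = (-17.760, -4.9406). ∠RJZ = 72.5° gives JZ at -28.900° from the x-axis; with |JZ| = 20.7, Z = (0.36252, -14.945). ∠JZB = 102.2° gives ZB at -106.70° from the x-axis; with |ZB| = 17.1, B = (-4.5513, -31.323). Then |KB| = |B − K| = 5.0516.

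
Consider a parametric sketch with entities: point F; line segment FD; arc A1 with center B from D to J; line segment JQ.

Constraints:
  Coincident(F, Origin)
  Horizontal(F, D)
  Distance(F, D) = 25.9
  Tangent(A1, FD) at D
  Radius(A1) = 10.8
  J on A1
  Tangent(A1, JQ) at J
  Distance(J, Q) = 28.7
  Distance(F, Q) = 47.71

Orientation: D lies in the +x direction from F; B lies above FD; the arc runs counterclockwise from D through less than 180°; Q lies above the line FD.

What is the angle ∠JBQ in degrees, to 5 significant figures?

69.378°

F is at the origin; FD is horizontal with |FD| = 25.9 and D on the +x side, so D = (25.900, 0.0000). A1 meets FD tangentially, so BD is at right angles to FD, so B = D + (0, 10.8) = (25.900, 10.800). Since BJ ⟂ JQ (tangency), |BQ| = √(10.8² + 28.7²) = 30.665 regardless of where J sits on A1. So Q lies on both circle(F, 47.71) and circle(B, 30.665); the above-FD intersection is Q = (23.733, 41.388). J is the foot of the tangent from Q: J = (35.714, 15.308).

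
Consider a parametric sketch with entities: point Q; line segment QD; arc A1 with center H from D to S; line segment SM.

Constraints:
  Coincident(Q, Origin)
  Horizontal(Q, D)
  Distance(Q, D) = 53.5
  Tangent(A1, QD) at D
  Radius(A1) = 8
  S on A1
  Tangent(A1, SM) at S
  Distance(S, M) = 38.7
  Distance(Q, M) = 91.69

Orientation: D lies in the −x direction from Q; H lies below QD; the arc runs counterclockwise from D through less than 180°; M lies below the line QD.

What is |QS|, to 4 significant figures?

59.07

Checks: |HS| = 8.000 ✓; ∠(HS, SM) = 90.00° ✓; |SM| = 38.70 ✓; |QM| = 91.69 ✓.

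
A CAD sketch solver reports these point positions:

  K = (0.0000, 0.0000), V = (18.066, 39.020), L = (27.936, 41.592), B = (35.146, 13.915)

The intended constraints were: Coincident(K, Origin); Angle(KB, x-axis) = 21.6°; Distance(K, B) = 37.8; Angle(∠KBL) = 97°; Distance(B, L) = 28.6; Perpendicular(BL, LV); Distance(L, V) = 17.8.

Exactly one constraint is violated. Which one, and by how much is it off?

Distance(L, V) = 17.8 — off by 7.60.

K = (0.00, 0.00) ✓; KB at 21.60° ✓; |KB| = 37.80 ✓; ∠KBL = 97.00° ✓; |BL| = 28.60 ✓; ∠(BL, LV) = 90.00° ✓; |LV| = 10.20 ✗.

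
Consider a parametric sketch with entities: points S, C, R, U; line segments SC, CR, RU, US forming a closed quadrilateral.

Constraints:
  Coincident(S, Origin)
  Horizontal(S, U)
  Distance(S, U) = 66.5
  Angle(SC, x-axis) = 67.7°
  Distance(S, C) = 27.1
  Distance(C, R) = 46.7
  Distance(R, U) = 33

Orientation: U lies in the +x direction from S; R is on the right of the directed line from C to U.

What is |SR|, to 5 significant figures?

38.900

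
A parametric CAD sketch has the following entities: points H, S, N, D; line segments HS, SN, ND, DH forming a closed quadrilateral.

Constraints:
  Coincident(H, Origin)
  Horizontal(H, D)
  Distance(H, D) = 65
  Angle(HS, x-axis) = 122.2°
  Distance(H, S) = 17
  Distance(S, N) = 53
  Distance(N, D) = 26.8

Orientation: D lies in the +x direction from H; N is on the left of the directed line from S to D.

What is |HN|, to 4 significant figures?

46.90

H is at the origin; HD is horizontal with |HD| = 65.0 and D in +x, so D = (65.0, 0). HS runs at 122.2° with |HS| = 17.0, so S = (-9.059, 14.39). N is determined by |SN| = 53.0 and |ND| = 26.8 together: it lies at the intersection of circle(S, 53.0) and circle(D, 26.8). With |SD| = 75.44, the foot of the radical line on SD is 51.58 from S and the perpendicular offset is √(53.0² − 51.58²) = 12.19. Taking the left-of-SD solution: N = (43.90, 16.52).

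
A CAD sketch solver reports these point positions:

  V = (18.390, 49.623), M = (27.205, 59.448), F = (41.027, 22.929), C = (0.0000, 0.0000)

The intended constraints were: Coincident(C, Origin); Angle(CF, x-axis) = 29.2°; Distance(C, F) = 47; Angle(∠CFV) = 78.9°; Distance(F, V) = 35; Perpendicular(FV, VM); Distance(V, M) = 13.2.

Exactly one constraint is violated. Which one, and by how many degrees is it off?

Perpendicular(FV, VM) — off by 7.80°.

C = (0.00, 0.00) ✓; CF at 29.20° ✓; |CF| = 47.00 ✓; ∠CFV = 78.90° ✓; |FV| = 35.00 ✓; ∠(FV, VM) = 82.20° ✗; |VM| = 13.20 ✓.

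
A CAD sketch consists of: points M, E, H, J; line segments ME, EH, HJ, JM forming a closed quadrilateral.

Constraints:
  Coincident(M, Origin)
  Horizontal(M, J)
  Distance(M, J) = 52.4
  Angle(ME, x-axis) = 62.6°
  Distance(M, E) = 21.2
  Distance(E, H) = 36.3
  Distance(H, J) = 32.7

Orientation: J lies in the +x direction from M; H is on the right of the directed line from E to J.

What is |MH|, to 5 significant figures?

27.618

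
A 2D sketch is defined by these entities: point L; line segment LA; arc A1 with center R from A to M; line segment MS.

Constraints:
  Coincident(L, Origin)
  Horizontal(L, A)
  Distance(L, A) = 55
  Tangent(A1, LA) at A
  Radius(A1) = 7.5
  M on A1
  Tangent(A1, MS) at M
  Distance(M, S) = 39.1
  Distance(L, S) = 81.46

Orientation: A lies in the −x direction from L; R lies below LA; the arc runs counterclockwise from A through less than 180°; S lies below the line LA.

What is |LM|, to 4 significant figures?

62.77

L is at the origin; LA is horizontal with |LA| = 55.0 and A on the −x side, so A = (-55.00, 0.000). Tangency of A1 to LA means the radius RA is perpendicular to LA, so R = A + (0, -7.5) = (-55.00, -7.500). Since RM ⟂ MS (tangency), |RS| = √(7.5² + 39.1²) = 39.81 regardless of where M sits on A1. So S lies on both circle(L, 81.46) and circle(R, 39.81); the below-LA intersection is S = (-67.76, -45.21). M is the foot of the tangent from S: M = (-62.43, -6.477).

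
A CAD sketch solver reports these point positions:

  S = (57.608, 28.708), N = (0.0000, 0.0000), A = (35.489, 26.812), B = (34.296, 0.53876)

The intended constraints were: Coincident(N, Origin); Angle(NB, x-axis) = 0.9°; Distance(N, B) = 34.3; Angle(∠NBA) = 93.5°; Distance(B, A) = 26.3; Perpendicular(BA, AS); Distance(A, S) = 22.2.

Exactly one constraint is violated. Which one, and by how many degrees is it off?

Perpendicular(BA, AS) — off by 7.50°.

N = (0.00, 0.00) ✓; NB at 0.9000° ✓; |NB| = 34.30 ✓; ∠NBA = 93.50° ✓; |BA| = 26.30 ✓; ∠(BA, AS) = 82.50° ✗; |AS| = 22.20 ✓.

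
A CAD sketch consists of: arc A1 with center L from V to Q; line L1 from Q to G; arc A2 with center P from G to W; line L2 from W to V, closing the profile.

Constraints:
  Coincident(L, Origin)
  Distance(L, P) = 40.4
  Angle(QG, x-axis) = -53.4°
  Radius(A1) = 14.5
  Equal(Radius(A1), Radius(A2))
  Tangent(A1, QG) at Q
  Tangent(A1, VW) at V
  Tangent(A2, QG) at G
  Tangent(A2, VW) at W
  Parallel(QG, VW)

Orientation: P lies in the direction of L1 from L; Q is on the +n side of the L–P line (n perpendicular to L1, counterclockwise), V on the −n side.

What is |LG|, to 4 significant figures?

42.92

Tangency of A1 to both parallel lines with radius 14.5 puts Q and V at L ± 14.5·n: Q = (11.64, 8.645), V = (-11.64, -8.645). Equal radii place G and W the same way about P: G = P + 14.5·n = (35.73, -23.79), W = P − 14.5·n = (12.45, -41.08). Then |LG| = |G − L| = 42.92.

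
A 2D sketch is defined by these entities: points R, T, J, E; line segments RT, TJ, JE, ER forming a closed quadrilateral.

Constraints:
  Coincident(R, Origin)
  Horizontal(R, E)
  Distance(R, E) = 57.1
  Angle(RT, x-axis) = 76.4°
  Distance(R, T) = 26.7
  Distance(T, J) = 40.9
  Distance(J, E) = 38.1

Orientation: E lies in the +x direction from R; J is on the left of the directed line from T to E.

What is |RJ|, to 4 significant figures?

58.52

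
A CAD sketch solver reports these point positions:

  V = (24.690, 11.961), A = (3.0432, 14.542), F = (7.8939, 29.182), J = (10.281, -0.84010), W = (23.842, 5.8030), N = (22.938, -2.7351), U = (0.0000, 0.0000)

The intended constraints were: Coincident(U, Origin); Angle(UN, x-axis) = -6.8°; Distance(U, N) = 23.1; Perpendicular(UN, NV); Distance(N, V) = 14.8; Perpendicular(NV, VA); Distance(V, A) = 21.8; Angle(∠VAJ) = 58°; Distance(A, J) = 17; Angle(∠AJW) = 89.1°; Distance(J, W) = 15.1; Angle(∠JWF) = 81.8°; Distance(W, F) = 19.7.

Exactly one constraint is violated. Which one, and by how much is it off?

Distance(W, F) = 19.7 — off by 8.60.

U = (0.00, 0.00) ✓; UN at -6.800° ✓; |UN| = 23.10 ✓; ∠(UN, NV) = 90.00° ✓; |NV| = 14.80 ✓; ∠(NV, VA) = 90.00° ✓; |VA| = 21.80 ✓; ∠VAJ = 58.00° ✓; |AJ| = 17.00 ✓; ∠AJW = 89.10° ✓; |JW| = 15.10 ✓; ∠JWF = 81.80° ✓; |WF| = 28.30 ✗.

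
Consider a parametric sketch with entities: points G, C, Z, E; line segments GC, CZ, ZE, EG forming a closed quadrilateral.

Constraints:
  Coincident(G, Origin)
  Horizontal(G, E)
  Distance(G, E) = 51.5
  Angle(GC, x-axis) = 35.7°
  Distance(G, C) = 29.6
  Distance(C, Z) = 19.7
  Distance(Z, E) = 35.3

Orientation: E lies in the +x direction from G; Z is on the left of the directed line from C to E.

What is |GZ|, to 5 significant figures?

48.978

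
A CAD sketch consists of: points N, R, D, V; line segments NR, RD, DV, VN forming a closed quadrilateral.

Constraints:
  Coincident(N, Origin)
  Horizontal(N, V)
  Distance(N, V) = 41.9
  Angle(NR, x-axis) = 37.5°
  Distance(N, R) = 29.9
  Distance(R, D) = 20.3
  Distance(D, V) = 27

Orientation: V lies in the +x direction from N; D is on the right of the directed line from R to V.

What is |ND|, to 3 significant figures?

14.9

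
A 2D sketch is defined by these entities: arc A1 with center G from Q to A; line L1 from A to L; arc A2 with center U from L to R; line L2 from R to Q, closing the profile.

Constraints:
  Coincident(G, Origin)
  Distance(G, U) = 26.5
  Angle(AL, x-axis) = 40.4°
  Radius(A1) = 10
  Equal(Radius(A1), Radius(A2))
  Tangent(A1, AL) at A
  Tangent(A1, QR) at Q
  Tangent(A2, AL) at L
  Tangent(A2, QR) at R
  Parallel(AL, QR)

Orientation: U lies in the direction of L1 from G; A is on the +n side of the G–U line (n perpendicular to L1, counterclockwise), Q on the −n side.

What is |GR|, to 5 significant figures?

28.324

The slot axis is L1's direction at 40.4°, so u = (cos 40.4°, sin 40.4°) = (0.76154, 0.64812) and n = (−sin 40.4°, cos 40.4°) = (-0.64812, 0.76154). G is at the origin and U lies 26.5 along u from G, so U = 26.5·u = (20.181, 17.175). Tangency of A1 to both parallel lines with radius 10.0 puts A and Q at G ± 10.0·n: A = (-6.4812, 7.6154), Q = (6.4812, -7.6154). Equal radii place L and R the same way about U: L = U + 10.0·n = (13.700, 24.791), R = U − 10.0·n = (26.662, 9.5598). Then |GR| = |R − G| = 28.324.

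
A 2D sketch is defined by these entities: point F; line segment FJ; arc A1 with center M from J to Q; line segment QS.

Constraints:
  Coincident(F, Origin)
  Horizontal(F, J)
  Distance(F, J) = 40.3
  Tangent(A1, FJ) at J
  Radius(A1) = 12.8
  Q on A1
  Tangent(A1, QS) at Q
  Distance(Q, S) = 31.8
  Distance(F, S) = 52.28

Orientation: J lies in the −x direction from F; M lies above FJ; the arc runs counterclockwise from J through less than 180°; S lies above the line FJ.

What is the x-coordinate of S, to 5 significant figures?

-27.366

Checks: |MQ| = 12.80 ✓; ∠(MQ, QS) = 90.00° ✓; |QS| = 31.80 ✓; |FS| = 52.28 ✓.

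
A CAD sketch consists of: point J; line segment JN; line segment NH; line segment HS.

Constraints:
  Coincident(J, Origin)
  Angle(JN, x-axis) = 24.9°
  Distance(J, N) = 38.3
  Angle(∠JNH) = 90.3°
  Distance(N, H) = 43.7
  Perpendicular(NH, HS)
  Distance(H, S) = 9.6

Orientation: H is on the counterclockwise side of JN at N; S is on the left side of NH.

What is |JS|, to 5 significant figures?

52.449

J is at the origin; JN runs at 24.9° with length 38.3, so N = 38.3·(cos 24.9°, sin 24.9°) = (34.740, 16.126). ∠JNH = 90.3°, so NH runs at 24.9° + (180° − 90.3°) = 114.60° from the x-axis; with |NH| = 43.7, H = N + 43.7·(cos 114.60°, sin 114.60°) = (16.548, 55.859). The perpendicularity gives HS at right angles to NH; with |HS| = 9.6 on the left of NH, S = H + 9.6·(-0.90924, -0.41628) = (7.8196, 51.863). Then |JS| = |S − J| = 52.449.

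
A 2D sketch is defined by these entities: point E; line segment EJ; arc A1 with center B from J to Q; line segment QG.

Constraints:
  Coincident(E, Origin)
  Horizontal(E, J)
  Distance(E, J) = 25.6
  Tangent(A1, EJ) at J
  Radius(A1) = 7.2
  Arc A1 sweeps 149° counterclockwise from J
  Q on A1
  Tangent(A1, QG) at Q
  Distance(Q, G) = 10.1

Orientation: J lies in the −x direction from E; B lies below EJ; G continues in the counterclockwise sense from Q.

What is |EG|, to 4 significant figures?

27.77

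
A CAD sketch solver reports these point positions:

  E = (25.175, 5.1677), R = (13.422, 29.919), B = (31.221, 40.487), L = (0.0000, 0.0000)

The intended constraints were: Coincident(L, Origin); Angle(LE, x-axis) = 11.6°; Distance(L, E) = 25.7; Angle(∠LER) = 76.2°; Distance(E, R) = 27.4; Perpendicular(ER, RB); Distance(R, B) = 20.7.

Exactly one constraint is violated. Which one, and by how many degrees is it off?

Perpendicular(ER, RB) — off by 5.30°.

L = (0.00, 0.00) ✓; LE at 11.60° ✓; |LE| = 25.70 ✓; ∠LER = 76.20° ✓; |ER| = 27.40 ✓; ∠(ER, RB) = 84.70° ✗; |RB| = 20.70 ✓.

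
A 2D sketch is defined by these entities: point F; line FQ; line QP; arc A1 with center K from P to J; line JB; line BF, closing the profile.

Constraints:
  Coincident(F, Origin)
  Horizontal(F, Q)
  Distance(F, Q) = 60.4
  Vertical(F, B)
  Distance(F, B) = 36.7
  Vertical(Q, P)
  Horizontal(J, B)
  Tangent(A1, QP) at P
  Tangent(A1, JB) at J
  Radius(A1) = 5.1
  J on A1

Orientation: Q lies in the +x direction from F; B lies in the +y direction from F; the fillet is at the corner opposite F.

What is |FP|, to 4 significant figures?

68.17

F is at the origin; F and Q share the same y with |FQ| = 60.4 and Q on the +x side, so Q = (60.40, 0.000). FB is vertical with |FB| = 36.7 and B on the +y side, so B = (0.000, 36.70). The virtual corner opposite F is at (60.40, 36.70). Since A1 is tangent to QP there, KP ⟂ QP and A1 meets JB tangentially, so KJ is at right angles to JB, with radius 5.1, so the center K sits 5.1 in from both sides at K = (55.30, 31.60). That places the tangent points at P = (60.40, 31.60) on QP and J = (55.30, 36.70) on JB. Then |FP| = |P − F| = 68.17.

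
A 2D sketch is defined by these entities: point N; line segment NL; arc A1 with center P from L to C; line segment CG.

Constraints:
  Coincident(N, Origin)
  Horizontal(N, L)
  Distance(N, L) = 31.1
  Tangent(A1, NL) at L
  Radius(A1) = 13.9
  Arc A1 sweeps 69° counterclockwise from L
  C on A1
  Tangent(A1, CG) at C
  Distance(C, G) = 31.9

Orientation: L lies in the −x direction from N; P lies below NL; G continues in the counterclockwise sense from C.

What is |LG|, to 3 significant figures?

45.8

N is at the origin; N and L share the same y with |NL| = 31.1 and L on the −x side, so L = (-31.1, 0.00). Since A1 is tangent to NL there, PL ⟂ NL, so P = L + (0, -13.9) = (-31.1, -13.9). On A1, L sits at bearing 90° from P; a 69° counterclockwise sweep puts C at bearing 159°, so C = P + 13.9·(cos 159°, sin 159°) = (-44.1, -8.92). A1 meets CG tangentially, so PC is at right angles to CG, so CG runs along (−sin 159°, cos 159°); with |CG| = 31.9, G = (-55.5, -38.7). Then |LG| = |G − L| = 45.8.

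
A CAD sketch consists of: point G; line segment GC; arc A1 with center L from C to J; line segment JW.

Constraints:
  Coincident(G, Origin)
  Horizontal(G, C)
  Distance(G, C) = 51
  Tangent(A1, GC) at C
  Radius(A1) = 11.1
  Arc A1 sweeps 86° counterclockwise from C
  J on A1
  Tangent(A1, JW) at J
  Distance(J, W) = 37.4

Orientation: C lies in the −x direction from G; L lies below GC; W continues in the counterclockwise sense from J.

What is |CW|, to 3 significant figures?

49.6

G is at the origin; G and C share the same y with |GC| = 51.0 and C on the −x side, so C = (-51.0, 0.00). Since A1 is tangent to GC there, LC ⟂ GC, so L = C + (0, -11.1) = (-51.0, -11.1). On A1, C sits at bearing 90° from L; an 86° counterclockwise sweep puts J at bearing 176°, so J = L + 11.1·(cos 176°, sin 176°) = (-62.1, -10.3). A1 meets JW tangentially, so LJ is at right angles to JW, so JW runs along (−sin 176°, cos 176°); with |JW| = 37.4, W = (-64.7, -47.6). Then |CW| = |W − C| = 49.6.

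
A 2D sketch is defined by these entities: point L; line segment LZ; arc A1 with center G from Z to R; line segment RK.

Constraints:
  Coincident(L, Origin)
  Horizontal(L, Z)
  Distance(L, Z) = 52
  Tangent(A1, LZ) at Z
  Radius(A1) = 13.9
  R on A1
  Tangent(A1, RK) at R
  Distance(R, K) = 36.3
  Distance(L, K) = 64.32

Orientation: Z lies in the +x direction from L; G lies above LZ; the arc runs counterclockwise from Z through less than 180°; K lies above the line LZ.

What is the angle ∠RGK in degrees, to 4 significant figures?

69.05°

Checks: |GZ| = 13.90 ✓; |GR| = 13.90 ✓; ∠(GR, RK) = 90.00° ✓; |RK| = 36.30 ✓; |LK| = 64.32 ✓.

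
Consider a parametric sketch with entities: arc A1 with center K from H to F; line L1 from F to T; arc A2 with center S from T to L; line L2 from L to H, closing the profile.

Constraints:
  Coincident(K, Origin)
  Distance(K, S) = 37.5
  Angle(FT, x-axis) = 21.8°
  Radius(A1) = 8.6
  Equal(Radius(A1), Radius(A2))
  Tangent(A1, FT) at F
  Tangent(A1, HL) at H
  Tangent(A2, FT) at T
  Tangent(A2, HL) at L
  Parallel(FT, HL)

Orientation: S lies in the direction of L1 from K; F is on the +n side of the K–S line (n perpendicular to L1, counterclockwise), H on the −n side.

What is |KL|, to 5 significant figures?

38.473

The slot axis is L1's direction at 21.8°, so u = (cos 21.8°, sin 21.8°) = (0.92849, 0.37137) and n = (−sin 21.8°, cos 21.8°) = (-0.37137, 0.92849). K is at the origin and S lies 37.5 along u from K, so S = 37.5·u = (34.818, 13.926). Tangency of A1 to both parallel lines with radius 8.6 puts F and H at K ± 8.6·n: F = (-3.1938, 7.9850), H = (3.1938, -7.9850). Equal radii place T and L the same way about S: T = S + 8.6·n = (31.624, 21.911), L = S − 8.6·n = (38.012, 5.9413). Then |KL| = |L − K| = 38.473.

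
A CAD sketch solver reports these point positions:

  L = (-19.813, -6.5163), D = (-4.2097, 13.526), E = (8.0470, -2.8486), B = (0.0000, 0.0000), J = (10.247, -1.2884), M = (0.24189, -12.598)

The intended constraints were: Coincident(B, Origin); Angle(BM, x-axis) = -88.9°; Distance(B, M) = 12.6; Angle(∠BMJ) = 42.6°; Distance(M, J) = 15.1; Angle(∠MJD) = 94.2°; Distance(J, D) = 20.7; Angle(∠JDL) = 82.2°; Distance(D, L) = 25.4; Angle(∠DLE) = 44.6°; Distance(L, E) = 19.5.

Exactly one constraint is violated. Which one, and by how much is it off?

Distance(L, E) = 19.5 — off by 8.60.

B = (0.00, 0.00) ✓; BM at -88.90° ✓; |BM| = 12.60 ✓; ∠BMJ = 42.60° ✓; |MJ| = 15.10 ✓; ∠MJD = 94.20° ✓; |JD| = 20.70 ✓; ∠JDL = 82.20° ✓; |DL| = 25.40 ✓; ∠DLE = 44.60° ✓; |LE| = 28.10 ✗.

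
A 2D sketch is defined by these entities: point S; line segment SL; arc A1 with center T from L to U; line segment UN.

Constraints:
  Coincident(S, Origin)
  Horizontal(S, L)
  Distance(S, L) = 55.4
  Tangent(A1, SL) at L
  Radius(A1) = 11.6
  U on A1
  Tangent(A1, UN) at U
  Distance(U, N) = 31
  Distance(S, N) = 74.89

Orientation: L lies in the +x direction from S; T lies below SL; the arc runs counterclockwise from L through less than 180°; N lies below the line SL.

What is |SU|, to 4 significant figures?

48.44

Checks: |TU| = 11.60 ✓; ∠(TU, UN) = 90.00° ✓; |UN| = 31.00 ✓; |SN| = 74.89 ✓.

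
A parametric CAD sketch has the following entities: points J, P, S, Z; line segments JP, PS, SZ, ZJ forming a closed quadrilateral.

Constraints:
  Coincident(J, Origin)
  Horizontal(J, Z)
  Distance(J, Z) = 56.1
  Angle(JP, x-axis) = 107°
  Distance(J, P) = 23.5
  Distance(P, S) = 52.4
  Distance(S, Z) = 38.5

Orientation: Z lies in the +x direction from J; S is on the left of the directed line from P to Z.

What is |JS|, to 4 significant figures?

56.84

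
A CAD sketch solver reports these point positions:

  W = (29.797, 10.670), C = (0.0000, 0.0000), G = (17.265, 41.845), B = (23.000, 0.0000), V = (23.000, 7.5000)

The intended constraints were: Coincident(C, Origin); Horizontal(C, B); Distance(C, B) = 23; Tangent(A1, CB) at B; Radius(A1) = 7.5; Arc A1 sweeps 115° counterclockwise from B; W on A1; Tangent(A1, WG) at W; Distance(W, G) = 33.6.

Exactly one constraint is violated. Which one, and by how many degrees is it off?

Tangent(A1, WG) at W — off by 3.10°.

C = (0.00, 0.00) ✓; C.y = 0.00, B.y = 0.00 ✓; |CB| = 23.00 ✓; ∠(VB, BC) = 90.00° ✓; |VB| = 7.500 ✓; bearing(V→W) − bearing(V→B) = 115.0° ✓; |VW| = 7.500 ✓; ∠(VW, WG) = 93.10° ✗; |WG| = 33.60 ✓.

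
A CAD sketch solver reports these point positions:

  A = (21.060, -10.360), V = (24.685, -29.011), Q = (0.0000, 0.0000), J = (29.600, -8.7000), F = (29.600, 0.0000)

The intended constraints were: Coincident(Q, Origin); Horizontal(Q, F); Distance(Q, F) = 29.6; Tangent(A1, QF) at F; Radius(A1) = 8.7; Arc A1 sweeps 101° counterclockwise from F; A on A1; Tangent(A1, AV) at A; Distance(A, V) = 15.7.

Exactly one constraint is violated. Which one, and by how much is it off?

Distance(A, V) = 15.7 — off by 3.30.

Q = (0.00, 0.00) ✓; Q.y = 0.00, F.y = 0.00 ✓; |QF| = 29.60 ✓; ∠(JF, FQ) = 90.00° ✓; |JF| = 8.700 ✓; bearing(J→A) − bearing(J→F) = 101.0° ✓; |JA| = 8.700 ✓; ∠(JA, AV) = 90.00° ✓; |AV| = 19.00 ✗.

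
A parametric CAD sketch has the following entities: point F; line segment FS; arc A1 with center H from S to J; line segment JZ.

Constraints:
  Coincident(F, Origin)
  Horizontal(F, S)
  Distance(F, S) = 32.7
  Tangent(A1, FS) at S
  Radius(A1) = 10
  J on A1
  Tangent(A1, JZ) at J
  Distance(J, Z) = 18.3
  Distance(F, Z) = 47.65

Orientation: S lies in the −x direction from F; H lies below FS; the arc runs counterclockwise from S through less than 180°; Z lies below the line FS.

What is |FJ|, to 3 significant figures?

44.2

Checks: |HJ| = 10.00 ✓; ∠(HJ, JZ) = 90.00° ✓; |JZ| = 18.30 ✓; |FZ| = 47.65 ✓.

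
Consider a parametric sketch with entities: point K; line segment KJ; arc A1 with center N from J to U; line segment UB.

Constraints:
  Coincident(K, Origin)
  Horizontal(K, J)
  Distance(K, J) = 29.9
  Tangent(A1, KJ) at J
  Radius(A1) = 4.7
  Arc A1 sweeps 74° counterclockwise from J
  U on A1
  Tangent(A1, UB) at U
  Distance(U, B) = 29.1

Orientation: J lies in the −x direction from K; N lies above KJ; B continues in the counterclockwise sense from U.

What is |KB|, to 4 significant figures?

35.86

K is at the origin; KJ is horizontal with |KJ| = 29.9 and J on the −x side, so J = (-29.90, 0.000). A1 meets KJ tangentially, so NJ is at right angles to KJ, so N = J + (0, 4.7) = (-29.90, 4.700). On A1, J sits at bearing -90° from N; a 74° counterclockwise sweep puts U at bearing -16°, so U = N + 4.7·(cos -16°, sin -16°) = (-25.38, 3.405). A1 meets UB tangentially, so NU is at right angles to UB, so UB runs along (−sin -16°, cos -16°); with |UB| = 29.1, B = (-17.36, 31.38). Then |KB| = |B − K| = 35.86.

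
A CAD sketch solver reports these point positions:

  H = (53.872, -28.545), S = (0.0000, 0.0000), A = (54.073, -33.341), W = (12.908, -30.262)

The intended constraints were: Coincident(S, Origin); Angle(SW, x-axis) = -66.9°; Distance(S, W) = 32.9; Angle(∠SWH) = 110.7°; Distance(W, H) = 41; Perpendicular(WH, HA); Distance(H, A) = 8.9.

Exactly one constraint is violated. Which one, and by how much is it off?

Distance(H, A) = 8.9 — off by 4.10.

S = (0.00, 0.00) ✓; SW at -66.90° ✓; |SW| = 32.90 ✓; ∠SWH = 110.7° ✓; |WH| = 41.00 ✓; ∠(WH, HA) = 90.00° ✓; |HA| = 4.800 ✗.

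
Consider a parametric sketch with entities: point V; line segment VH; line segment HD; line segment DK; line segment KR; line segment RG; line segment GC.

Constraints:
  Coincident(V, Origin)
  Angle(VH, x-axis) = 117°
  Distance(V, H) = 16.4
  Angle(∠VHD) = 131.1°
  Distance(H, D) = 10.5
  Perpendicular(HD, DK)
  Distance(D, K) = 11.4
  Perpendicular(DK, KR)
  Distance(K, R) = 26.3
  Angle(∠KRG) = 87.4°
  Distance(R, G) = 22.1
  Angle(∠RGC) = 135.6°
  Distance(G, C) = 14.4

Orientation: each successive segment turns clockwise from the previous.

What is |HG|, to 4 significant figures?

18.25

DK is perpendicular to KR, so KR runs at -111.9°; with |KR| = 26.3, R = (-2.761, -4.299). ∠KRG = 87.4° gives RG at 155.5° from the x-axis; with |RG| = 22.1, G = (-22.87, 4.865). Then |HG| = |G − H| = 18.25.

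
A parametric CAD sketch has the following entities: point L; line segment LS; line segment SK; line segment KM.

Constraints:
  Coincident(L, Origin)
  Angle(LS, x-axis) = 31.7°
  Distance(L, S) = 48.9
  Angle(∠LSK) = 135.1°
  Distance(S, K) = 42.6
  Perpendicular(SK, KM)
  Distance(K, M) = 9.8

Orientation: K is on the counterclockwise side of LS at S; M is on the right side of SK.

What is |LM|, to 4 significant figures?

89.05

L is at the origin; LS runs at 31.7° with length 48.9, so S = 48.9·(cos 31.7°, sin 31.7°) = (41.60, 25.70). ∠LSK = 135.1°, so SK runs at 31.7° + (180° − 135.1°) = 76.60° from the x-axis; with |SK| = 42.6, K = S + 42.6·(cos 76.60°, sin 76.60°) = (51.48, 67.14). The perpendicularity gives KM at right angles to SK; with |KM| = 9.8 on the right of SK, M = K + 9.8·(0.9728, -0.2317) = (61.01, 64.86). Then |LM| = |M − L| = 89.05.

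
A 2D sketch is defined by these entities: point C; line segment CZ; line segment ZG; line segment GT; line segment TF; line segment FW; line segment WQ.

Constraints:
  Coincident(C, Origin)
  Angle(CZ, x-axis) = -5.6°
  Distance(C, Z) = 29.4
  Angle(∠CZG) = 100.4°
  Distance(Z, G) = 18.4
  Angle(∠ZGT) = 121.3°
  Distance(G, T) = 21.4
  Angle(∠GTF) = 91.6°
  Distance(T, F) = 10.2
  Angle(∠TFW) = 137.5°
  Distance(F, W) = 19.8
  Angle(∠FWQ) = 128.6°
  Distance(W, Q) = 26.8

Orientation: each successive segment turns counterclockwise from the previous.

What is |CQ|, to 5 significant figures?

32.442

C is at the origin; CZ runs at -5.6° with length 29.4, so Z = (29.260, -2.8689). ∠CZG = 100.4° gives ZG at 74.000° from the x-axis; with |ZG| = 18.4, G = (34.331, 14.818). ∠ZGT = 121.3° gives GT at 132.70° from the x-axis; with |GT| = 21.4, T = (19.819, 30.545). ∠GTF = 91.6° gives TF at -138.90° from the x-axis; with |TF| = 10.2, F = (12.132, 23.840). ∠TFW = 137.5° gives FW at -96.400° from the x-axis; with |FW| = 19.8, W = (9.9254, 4.1636). ∠FWQ = 128.6° gives WQ at -45.000° from the x-axis; with |WQ| = 26.8, Q = (28.876, -14.787). Then |CQ| = |Q − C| = 32.442.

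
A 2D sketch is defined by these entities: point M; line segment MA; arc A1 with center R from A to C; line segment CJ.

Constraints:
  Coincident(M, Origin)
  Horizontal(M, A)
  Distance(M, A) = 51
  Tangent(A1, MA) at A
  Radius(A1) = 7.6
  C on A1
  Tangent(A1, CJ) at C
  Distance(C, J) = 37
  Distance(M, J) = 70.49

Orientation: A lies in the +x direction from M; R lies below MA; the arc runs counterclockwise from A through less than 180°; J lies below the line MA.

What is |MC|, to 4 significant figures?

44.77

Checks: M = (0.00, 0.00) ✓; |RC| = 7.600 ✓; ∠(RC, CJ) = 90.00° ✓; |CJ| = 37.00 ✓; |MJ| = 70.49 ✓.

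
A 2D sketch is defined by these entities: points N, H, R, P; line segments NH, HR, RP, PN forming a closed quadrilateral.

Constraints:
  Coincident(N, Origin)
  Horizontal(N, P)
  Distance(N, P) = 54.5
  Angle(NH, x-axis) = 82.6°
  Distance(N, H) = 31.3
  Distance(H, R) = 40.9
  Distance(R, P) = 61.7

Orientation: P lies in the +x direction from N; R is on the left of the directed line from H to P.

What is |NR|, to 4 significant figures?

67.78

N is at the origin; N and P share the same y with |NP| = 54.5 and P in +x, so P = (54.5, 0). NH runs at 82.6° with |NH| = 31.3, so H = (4.031, 31.04). R is determined by |HR| = 40.9 and |RP| = 61.7 together: it lies at the intersection of circle(H, 40.9) and circle(P, 61.7). With |HP| = 59.25, the foot of the radical line on HP is 11.62 from H and the perpendicular offset is √(40.9² − 11.62²) = 39.22. Taking the left-of-HP solution: R = (34.47, 58.36).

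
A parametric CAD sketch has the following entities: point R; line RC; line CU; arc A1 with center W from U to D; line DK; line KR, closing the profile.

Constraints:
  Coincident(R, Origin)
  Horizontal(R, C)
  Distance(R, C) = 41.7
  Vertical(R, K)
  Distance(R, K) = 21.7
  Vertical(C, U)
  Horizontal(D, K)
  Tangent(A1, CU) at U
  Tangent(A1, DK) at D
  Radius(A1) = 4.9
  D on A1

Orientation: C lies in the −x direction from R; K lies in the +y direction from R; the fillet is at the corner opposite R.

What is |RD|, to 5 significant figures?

42.722

R is at the origin; R and C share the same y with |RC| = 41.7 and C on the −x side, so C = (-41.700, 0.0000). RK is vertical with |RK| = 21.7 and K on the +y side, so K = (0.0000, 21.700). The virtual corner opposite R is at (-41.700, 21.700). Tangency of A1 to CU means the radius WU is perpendicular to CU and the tangent condition forces WD to be normal to DK, with radius 4.9, so the center W sits 4.9 in from both sides at W = (-36.800, 16.800). That places the tangent points at U = (-41.700, 16.800) on CU and D = (-36.800, 21.700) on DK. Then |RD| = |D − R| = 42.722.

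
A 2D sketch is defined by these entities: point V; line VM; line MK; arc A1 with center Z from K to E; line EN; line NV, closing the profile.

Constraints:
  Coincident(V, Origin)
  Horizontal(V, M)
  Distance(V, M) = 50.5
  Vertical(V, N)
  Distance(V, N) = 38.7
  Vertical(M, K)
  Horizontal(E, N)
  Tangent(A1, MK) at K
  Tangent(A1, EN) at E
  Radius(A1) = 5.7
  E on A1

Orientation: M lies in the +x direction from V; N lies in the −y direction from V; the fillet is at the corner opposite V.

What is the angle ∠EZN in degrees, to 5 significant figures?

82.749°

The virtual corner opposite V is at (50.500, -38.700). Since A1 is tangent to MK there, ZK ⟂ MK and since A1 is tangent to EN there, ZE ⟂ EN, with radius 5.7, so the center Z sits 5.7 in from both sides at Z = (44.800, -33.000). That places the tangent points at K = (50.500, -33.000) on MK and E = (44.800, -38.700) on EN. Then cos ∠EZN = ZE·ZN / (|ZE||ZN|), giving 82.749°.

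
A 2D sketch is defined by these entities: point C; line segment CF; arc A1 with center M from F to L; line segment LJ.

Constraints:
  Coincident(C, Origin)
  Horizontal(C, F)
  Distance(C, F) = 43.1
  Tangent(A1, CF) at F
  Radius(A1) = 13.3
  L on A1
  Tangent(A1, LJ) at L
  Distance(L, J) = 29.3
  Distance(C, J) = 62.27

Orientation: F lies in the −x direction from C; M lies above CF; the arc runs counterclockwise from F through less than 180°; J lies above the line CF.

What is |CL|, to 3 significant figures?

36.1

Checks: |ML| = 13.30 ✓; ∠(ML, LJ) = 90.00° ✓; |LJ| = 29.30 ✓; |CJ| = 62.27 ✓.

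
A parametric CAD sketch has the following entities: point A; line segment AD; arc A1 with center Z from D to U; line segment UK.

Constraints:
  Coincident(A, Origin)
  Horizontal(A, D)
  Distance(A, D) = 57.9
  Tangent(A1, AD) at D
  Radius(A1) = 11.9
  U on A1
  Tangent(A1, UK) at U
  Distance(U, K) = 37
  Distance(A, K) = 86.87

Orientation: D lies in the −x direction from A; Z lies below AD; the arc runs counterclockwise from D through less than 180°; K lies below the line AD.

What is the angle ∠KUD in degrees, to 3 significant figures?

137°

A is at the origin; AD is horizontal with |AD| = 57.9 and D on the −x side, so D = (-57.9, 0.00). The tangent condition forces ZD to be normal to AD, so Z = D + (0, -11.9) = (-57.9, -11.9). Since ZU ⟂ UK (tangency), |ZK| = √(11.9² + 37.0²) = 38.9 regardless of where U sits on A1. So K lies on both circle(A, 86.87) and circle(Z, 38.9); the below-AD intersection is K = (-72.4, -47.9). U is the foot of the tangent from K: U = (-69.8, -11.0).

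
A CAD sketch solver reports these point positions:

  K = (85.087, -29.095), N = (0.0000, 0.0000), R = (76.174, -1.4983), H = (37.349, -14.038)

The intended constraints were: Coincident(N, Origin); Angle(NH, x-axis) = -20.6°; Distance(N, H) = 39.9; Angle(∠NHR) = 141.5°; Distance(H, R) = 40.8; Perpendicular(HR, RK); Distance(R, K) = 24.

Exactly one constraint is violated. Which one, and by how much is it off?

Distance(R, K) = 24 — off by 5.00.

N = (0.00, 0.00) ✓; NH at -20.60° ✓; |NH| = 39.90 ✓; ∠NHR = 141.5° ✓; |HR| = 40.80 ✓; ∠(HR, RK) = 90.00° ✓; |RK| = 29.00 ✗.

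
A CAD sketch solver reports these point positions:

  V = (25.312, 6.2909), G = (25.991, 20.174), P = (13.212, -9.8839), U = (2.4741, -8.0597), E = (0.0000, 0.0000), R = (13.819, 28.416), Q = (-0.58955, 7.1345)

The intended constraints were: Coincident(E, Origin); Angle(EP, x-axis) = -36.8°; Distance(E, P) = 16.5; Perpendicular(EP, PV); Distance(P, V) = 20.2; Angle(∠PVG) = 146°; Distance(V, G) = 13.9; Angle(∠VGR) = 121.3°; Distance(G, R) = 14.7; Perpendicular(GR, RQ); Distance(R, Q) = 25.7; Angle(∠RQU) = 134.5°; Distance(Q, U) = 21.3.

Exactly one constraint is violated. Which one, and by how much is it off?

Distance(Q, U) = 21.3 — off by 5.80.

E = (0.00, 0.00) ✓; EP at -36.80° ✓; |EP| = 16.50 ✓; ∠(EP, PV) = 90.00° ✓; |PV| = 20.20 ✓; ∠PVG = 146.0° ✓; |VG| = 13.90 ✓; ∠VGR = 121.3° ✓; |GR| = 14.70 ✓; ∠(GR, RQ) = 90.00° ✓; |RQ| = 25.70 ✓; ∠RQU = 134.5° ✓; |QU| = 15.50 ✗.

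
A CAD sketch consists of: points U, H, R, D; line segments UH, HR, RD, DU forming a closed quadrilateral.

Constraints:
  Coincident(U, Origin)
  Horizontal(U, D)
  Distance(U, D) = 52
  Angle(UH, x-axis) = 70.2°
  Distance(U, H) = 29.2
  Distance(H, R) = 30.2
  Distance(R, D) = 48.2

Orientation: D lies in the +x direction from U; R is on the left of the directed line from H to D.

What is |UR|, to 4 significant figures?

56.67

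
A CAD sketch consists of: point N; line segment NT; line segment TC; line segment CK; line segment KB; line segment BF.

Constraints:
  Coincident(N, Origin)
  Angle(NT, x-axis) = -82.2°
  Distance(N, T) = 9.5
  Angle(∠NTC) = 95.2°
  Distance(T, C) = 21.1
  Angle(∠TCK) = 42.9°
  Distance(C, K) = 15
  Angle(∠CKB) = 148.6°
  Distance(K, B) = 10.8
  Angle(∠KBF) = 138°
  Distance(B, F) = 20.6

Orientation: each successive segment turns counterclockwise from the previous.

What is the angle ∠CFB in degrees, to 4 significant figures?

33.28°

N is at the origin; NT runs at -82.2° with length 9.5, so T = (1.289, -9.412). ∠NTC = 95.2° gives TC at 2.600° from the x-axis; with |TC| = 21.1, C = (22.37, -8.455). ∠TCK = 42.9° gives CK at 139.7° from the x-axis; with |CK| = 15.0, K = (10.93, 1.247). ∠CKB = 148.6° gives KB at 171.1° from the x-axis; with |KB| = 10.8, B = (0.2576, 2.918). ∠KBF = 138.0° gives BF at -146.9° from the x-axis; with |BF| = 20.6, F = (-17.00, -8.332). Then cos ∠CFB = FC·FB / (|FC||FB|), giving 33.28°.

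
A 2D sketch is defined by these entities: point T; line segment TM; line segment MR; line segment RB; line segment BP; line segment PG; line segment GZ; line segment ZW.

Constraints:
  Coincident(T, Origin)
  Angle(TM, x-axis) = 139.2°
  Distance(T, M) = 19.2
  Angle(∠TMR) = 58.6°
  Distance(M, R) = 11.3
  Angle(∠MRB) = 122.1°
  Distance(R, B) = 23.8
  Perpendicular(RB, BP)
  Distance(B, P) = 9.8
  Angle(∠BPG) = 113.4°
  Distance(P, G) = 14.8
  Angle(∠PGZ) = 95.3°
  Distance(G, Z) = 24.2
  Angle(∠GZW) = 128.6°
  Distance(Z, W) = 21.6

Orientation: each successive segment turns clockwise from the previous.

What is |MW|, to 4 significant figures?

37.36

T is at the origin; TM runs at 139.2° with length 19.2, so M = (-14.53, 12.55). ∠TMR = 58.6° gives MR at 17.80° from the x-axis; with |MR| = 11.3, R = (-3.775, 16.00). ∠MRB = 122.1° gives RB at -40.10° from the x-axis; with |RB| = 23.8, B = (14.43, 0.6699). RB ⟂ BP, so BP runs at -130.1°; with |BP| = 9.8, P = (8.117, -6.826). ∠BPG = 113.4° gives PG at 163.3° from the x-axis; with |PG| = 14.8, G = (-6.058, -2.573). ∠PGZ = 95.3° gives GZ at 78.60° from the x-axis; with |GZ| = 24.2, Z = (-1.275, 21.15). ∠GZW = 128.6° gives ZW at 27.20° from the x-axis; with |ZW| = 21.6, W = (17.94, 31.02). Then |MW| = |W − M| = 37.36.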